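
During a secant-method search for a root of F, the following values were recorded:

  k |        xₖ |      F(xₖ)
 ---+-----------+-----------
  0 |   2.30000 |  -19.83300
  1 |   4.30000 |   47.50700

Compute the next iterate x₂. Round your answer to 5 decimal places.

2.88904

x₂ = 4.30000 − 47.50700·(4.30000 − 2.30000) / (47.50700 − (-19.83300))
   = 4.30000 − (95.0140000)/(67.3400000) = 2.8890407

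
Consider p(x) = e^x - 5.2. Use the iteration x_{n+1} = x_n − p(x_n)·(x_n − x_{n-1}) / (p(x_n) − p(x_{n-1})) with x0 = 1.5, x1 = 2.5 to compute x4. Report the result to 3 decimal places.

1.649

p(1.5) = -0.71831, p(2.5) = 6.98249
x2 = 2.50000 − 6.98249·(2.50000 − 1.50000) / (6.98249 − (-0.71831)) = 2.50000 − (6.98249)/(7.70080) = 1.59328
p(1.59328) = -0.28015
x3 = 1.59328 − (-0.28015)·(1.59328 − 2.50000) / (-0.28015 − 6.98249) = 1.59328 − (0.25402)/(-7.26265) = 1.62825
p(1.62825) = -0.10503
x4 = 1.62825 − (-0.10503)·(1.62825 − 1.59328) / (-0.10503 − (-0.28015)) = 1.62825 − (-0.00367)/(0.17512) = 1.64923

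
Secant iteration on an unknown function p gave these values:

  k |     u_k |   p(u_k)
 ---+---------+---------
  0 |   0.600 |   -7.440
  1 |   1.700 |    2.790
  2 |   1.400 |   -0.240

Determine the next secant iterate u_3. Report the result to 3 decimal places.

u_3 = 1.400 − (-0.240)·(1.400 − 1.700) / (-0.240 − 2.790)
   = 1.400 − (0.07200)/(-3.03000) = 1.42376

1.424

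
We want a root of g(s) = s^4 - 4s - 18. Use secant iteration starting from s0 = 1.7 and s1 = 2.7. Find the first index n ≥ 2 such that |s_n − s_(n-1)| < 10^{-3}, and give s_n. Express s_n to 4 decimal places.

n = 6, s_n = 2.2822

g(1.7) = -16.447900, g(2.7) = 24.344100
s2 = 2.700000 − 24.344100·(1.000000)/(40.792000) = 2.103214;  |Δ| = 0.596786
g(2.103214) = -6.845427
s3 = 2.103214 − (-6.845427)·(-0.596786)/(-31.189527) = 2.234196;  |Δ| = 0.130982
g(2.234196) = -2.020415
s4 = 2.234196 − (-2.020415)·(0.130982)/(4.825012) = 2.289043;  |Δ| = 0.054847
g(2.289043) = 0.298450
s5 = 2.289043 − 0.298450·(0.054847)/(2.318865) = 2.281983;  |Δ| = 0.007059
g(2.281983) = -0.010415
s6 = 2.281983 − (-0.010415)·(-0.007059)/(-0.308865) = 2.282221;  |Δ| = 0.000238
|s6 − s5| = 0.000238 < 10^{-3}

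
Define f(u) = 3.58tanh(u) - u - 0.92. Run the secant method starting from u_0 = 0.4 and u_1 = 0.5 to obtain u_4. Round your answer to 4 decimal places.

f(0.4) = 0.040217, f(0.5) = 0.234379
u_2 = 0.500000 − 0.234379·(0.500000 − 0.400000) / (0.234379 − 0.040217) = 0.500000 − (0.023438)/(0.194162) = 0.379287
f(0.379287) = -0.003012
u_3 = 0.379287 − (-0.003012)·(0.379287 − 0.500000) / (-0.003012 − 0.234379) = 0.379287 − (0.000364)/(-0.237392) = 0.380818
f(0.380818) = 0.000218
u_4 = 0.380818 − 0.000218·(0.380818 − 0.379287) / (0.000218 − (-0.003012)) = 0.380818 − (0.000000)/(0.003230) = 0.380715

0.3807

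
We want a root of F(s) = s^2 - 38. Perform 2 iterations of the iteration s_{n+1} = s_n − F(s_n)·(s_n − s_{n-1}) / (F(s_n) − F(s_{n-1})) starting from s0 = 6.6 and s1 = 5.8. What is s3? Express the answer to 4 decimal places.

6.1648

F(6.6) = 5.560000, F(5.8) = -4.360000
s2 = 5.800000 − (-4.360000)·(5.800000 − 6.600000) / (-4.360000 − 5.560000) = 5.800000 − (3.488000)/(-9.920000) = 6.151613
F(6.151613) = -0.157659
s3 = 6.151613 − (-0.157659)·(6.151613 − 5.800000) / (-0.157659 − (-4.360000)) = 6.151613 − (-0.055435)/(4.202341) = 6.164804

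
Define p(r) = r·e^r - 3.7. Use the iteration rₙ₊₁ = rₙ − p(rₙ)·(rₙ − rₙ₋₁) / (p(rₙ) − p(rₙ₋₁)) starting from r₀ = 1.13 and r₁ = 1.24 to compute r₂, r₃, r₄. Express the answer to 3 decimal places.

p(1.13) = -0.20191, p(1.24) = 0.58496
r₂ = 1.24000 − 0.58496·(1.24000 − 1.13000) / (0.58496 − (-0.20191)) = 1.24000 − (0.06435)/(0.78687) = 1.15823
p(1.15823) = -0.01189
r₃ = 1.15823 − (-0.01189)·(1.15823 − 1.24000) / (-0.01189 − 0.58496) = 1.15823 − (0.00097)/(-0.59685) = 1.15985
p(1.15985) = -0.00068
r₄ = 1.15985 − (-0.00068)·(1.15985 − 1.15823) / (-0.00068 − (-0.01189)) = 1.15985 − (0.00000)/(0.01121) = 1.15995

1.158, 1.160, 1.160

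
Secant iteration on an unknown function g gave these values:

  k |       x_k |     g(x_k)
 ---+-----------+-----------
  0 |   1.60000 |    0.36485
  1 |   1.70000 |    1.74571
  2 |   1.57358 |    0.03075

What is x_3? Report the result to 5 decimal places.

1.57131

x_3 = 1.57358 − 0.03075·(1.57358 − 1.70000) / (0.03075 − 1.74571)
   = 1.57358 − (-0.0038874)/(-1.7149600) = 1.5713132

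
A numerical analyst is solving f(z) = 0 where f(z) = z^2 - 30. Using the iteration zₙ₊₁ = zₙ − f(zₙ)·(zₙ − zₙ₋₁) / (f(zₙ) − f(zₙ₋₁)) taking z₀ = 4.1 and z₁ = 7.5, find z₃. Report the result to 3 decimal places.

5.439

f(4.1) = -13.19000, f(7.5) = 26.25000
z₂ = 7.50000 − 26.25000·(7.50000 − 4.10000) / (26.25000 − (-13.19000)) = 7.50000 − (89.25000)/(39.44000) = 5.23707
f(5.23707) = -2.57311
z₃ = 5.23707 − (-2.57311)·(5.23707 − 7.50000) / (-2.57311 − 26.25000) = 5.23707 − (5.82277)/(-28.82311) = 5.43909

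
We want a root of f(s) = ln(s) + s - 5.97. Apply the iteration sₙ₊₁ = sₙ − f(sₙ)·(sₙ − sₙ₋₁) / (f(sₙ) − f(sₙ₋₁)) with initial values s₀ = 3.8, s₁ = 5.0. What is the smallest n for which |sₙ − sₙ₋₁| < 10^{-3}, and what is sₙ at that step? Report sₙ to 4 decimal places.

n = 4, sₙ = 4.4721

f(3.8) = -0.834999, f(5.0) = 0.639438
s₂ = 5.000000 − 0.639438·(1.200000)/(1.474437) = 4.479581;  |Δ| = 0.520419
f(4.479581) = 0.009110
s₃ = 4.479581 − 0.009110·(-0.520419)/(-0.630328) = 4.472059;  |Δ| = 0.007522
f(4.472059) = -0.000092
s₄ = 4.472059 − (-0.000092)·(-0.007522)/(-0.009202) = 4.472134;  |Δ| = 0.000075
|s₄ − s₃| = 0.000075 < 10^{-3}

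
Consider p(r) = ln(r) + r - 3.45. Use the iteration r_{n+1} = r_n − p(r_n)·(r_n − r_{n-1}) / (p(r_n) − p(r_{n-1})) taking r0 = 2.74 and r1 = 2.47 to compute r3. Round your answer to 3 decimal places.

2.524

p(2.74) = 0.29796, p(2.47) = -0.07578
r2 = 2.47000 − (-0.07578)·(2.47000 − 2.74000) / (-0.07578 − 0.29796) = 2.47000 − (0.02046)/(-0.37374) = 2.52475
p(2.52475) = 0.00089
r3 = 2.52475 − 0.00089·(2.52475 − 2.47000) / (0.00089 − (-0.07578)) = 2.52475 − (0.00005)/(0.07667) = 2.52411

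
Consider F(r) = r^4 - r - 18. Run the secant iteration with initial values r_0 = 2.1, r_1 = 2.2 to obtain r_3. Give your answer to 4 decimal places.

2.1178

F(2.1) = -0.651900, F(2.2) = 3.225600
r_2 = 2.200000 − 3.225600·(2.200000 − 2.100000) / (3.225600 − (-0.651900)) = 2.200000 − (0.322560)/(3.877500) = 2.116812
F(2.116812) = -0.038396
r_3 = 2.116812 − (-0.038396)·(2.116812 − 2.200000) / (-0.038396 − 3.225600) = 2.116812 − (0.003194)/(-3.263996) = 2.117791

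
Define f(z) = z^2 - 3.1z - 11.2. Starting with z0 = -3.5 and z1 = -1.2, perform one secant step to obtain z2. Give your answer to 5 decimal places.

-1.97436

f(-3.5) = 11.9000000, f(-1.2) = -6.0400000
z2 = -1.2000000 − (-6.0400000)·(-1.2000000 − (-3.5000000)) / (-6.0400000 − 11.9000000) = -1.2000000 − (-13.8920000)/(-17.9400000) = -1.9743590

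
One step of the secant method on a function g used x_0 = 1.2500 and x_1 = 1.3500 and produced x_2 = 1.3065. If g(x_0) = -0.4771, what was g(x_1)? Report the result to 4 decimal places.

The secant line through (1.2500, -0.4771) and (1.3500, g(x_1)) crosses zero at x_2 = 1.3065.
So (1.2500, -0.4771), (1.3500, g(x_1)), (1.3065, 0) are collinear:
g(x_1) = -0.4771 · (1.3500 − 1.3065) / (1.2500 − 1.3065) = -0.4771 · (0.043500)/(-0.056500) = 0.367325

0.3673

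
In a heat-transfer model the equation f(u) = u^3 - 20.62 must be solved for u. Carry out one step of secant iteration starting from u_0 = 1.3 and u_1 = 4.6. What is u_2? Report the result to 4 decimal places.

1.9390

f(1.3) = -18.423000, f(4.6) = 76.716000
u_2 = 4.600000 − 76.716000·(4.600000 − 1.300000) / (76.716000 − (-18.423000)) = 4.600000 − (253.162800)/(95.139000) = 1.939022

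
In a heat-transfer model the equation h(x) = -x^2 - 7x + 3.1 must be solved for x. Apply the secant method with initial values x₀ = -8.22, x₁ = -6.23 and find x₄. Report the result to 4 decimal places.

h(-8.22) = -6.928400, h(-6.23) = 7.897100
x₂ = -6.230000 − 7.897100·(-6.230000 − (-8.220000)) / (7.897100 − (-6.928400)) = -6.230000 − (15.715229)/(14.825500) = -7.290013
h(-7.290013) = 0.985798
x₃ = -7.290013 − 0.985798·(-7.290013 − (-6.230000)) / (0.985798 − 7.897100) = -7.290013 − (-1.044959)/(-6.911302) = -7.441209
h(-7.441209) = -0.183130
x₄ = -7.441209 − (-0.183130)·(-7.441209 − (-7.290013)) / (-0.183130 − 0.985798) = -7.441209 − (0.027688)/(-1.168928) = -7.417522

-7.4175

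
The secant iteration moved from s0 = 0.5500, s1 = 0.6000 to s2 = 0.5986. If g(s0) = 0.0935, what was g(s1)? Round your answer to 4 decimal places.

-0.0027

The secant line through (0.5500, 0.0935) and (0.6000, g(s1)) crosses zero at s2 = 0.5986.
So (0.5500, 0.0935), (0.6000, g(s1)), (0.5986, 0) are collinear:
g(s1) = 0.0935 · (0.6000 − 0.5986) / (0.5500 − 0.5986) = 0.0935 · (0.001400)/(-0.048600) = -0.002693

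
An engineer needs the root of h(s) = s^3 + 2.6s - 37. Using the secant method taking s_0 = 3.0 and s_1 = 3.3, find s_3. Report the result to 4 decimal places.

3.0724

h(3.0) = -2.200000, h(3.3) = 7.517000
s_2 = 3.300000 − 7.517000·(3.300000 − 3.000000) / (7.517000 − (-2.200000)) = 3.300000 − (2.255100)/(9.717000) = 3.067922
h(3.067922) = -0.147669
s_3 = 3.067922 − (-0.147669)·(3.067922 − 3.300000) / (-0.147669 − 7.517000) = 3.067922 − (0.034271)/(-7.664669) = 3.072393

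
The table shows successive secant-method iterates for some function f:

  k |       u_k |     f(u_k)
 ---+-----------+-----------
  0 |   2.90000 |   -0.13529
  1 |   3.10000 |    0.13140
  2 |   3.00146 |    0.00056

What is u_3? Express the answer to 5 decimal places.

u_3 = 3.00146 − 0.00056·(3.00146 − 3.10000) / (0.00056 − 0.13140)
   = 3.00146 − (-0.0000552)/(-0.1308400) = 3.0010382

3.00104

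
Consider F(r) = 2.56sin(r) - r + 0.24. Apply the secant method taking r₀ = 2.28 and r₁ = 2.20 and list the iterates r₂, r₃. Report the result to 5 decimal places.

2.24241, 2.24304

F(2.28) = -0.0972654, F(2.20) = 0.1097508
r₂ = 2.2000000 − 0.1097508·(2.2000000 − 2.2800000) / (0.1097508 − (-0.0972654)) = 2.2000000 − (-0.0087801)/(0.2070162) = 2.2424125
F(2.2424125) = 0.0015992
r₃ = 2.2424125 − 0.0015992·(2.2424125 − 2.2000000) / (0.0015992 − 0.1097508) = 2.2424125 − (0.0000678)/(-0.1081516) = 2.2430396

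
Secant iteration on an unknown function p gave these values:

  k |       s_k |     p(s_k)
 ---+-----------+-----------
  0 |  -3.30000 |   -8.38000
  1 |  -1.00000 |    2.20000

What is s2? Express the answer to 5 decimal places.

s2 = -1.00000 − 2.20000·(-1.00000 − (-3.30000)) / (2.20000 − (-8.38000))
   = -1.00000 − (5.0600000)/(10.5800000) = -1.4782609

-1.47826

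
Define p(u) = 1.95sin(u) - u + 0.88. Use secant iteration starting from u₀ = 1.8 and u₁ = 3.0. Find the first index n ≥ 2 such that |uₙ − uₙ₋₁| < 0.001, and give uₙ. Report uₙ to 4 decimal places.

n = 5, uₙ = 2.3148

p(1.8) = 0.979003, p(3.0) = -1.844816
u₂ = 3.000000 − (-1.844816)·(1.200000)/(-2.823819) = 2.216034;  |Δ| = 0.783966
p(2.216034) = 0.221933
u₃ = 2.216034 − 0.221933·(-0.783966)/(2.066749) = 2.300218;  |Δ| = 0.084184
p(2.300218) = 0.033624
u₄ = 2.300218 − 0.033624·(0.084184)/(-0.188309) = 2.315250;  |Δ| = 0.015032
p(2.315250) = -0.001106
u₅ = 2.315250 − (-0.001106)·(0.015032)/(-0.034730) = 2.314771;  |Δ| = 0.000479
|u₅ − u₄| = 0.000479 < 0.001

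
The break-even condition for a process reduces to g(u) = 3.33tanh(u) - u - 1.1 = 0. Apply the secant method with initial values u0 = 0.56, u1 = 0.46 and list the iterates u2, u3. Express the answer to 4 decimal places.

g(0.56) = 0.031565, g(0.46) = -0.127820
u2 = 0.460000 − (-0.127820)·(0.460000 − 0.560000) / (-0.127820 − 0.031565) = 0.460000 − (0.012782)/(-0.159384) = 0.540196
g(0.540196) = 0.001948
u3 = 0.540196 − 0.001948·(0.540196 − 0.460000) / (0.001948 − (-0.127820)) = 0.540196 − (0.000156)/(0.129767) = 0.538992

0.5402, 0.5390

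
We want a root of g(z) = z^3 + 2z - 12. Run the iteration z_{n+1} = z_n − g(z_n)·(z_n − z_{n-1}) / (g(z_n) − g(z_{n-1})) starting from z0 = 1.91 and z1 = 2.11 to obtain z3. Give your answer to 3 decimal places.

g(1.91) = -1.21213, g(2.11) = 1.61393
z2 = 2.11000 − 1.61393·(2.11000 − 1.91000) / (1.61393 − (-1.21213)) = 2.11000 − (0.32279)/(2.82606) = 1.99578
g(1.99578) = -0.05894
z3 = 1.99578 − (-0.05894)·(1.99578 − 2.11000) / (-0.05894 − 1.61393) = 1.99578 − (0.00673)/(-1.67287) = 1.99981

2.000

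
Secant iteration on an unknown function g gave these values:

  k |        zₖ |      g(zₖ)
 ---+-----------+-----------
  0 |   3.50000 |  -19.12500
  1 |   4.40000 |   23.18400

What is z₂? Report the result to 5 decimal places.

3.90683

z₂ = 4.40000 − 23.18400·(4.40000 − 3.50000) / (23.18400 − (-19.12500))
   = 4.40000 − (20.8656000)/(42.3090000) = 3.9068283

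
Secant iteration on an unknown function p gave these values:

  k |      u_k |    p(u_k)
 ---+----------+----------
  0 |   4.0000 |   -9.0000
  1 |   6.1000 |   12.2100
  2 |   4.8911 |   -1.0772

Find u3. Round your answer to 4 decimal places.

4.9891

u3 = 4.8911 − (-1.0772)·(4.8911 − 6.1000) / (-1.0772 − 12.2100)
   = 4.8911 − (1.302227)/(-13.287200) = 4.989106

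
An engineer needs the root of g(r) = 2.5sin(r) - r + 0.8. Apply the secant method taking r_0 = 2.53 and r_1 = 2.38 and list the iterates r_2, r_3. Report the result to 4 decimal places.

2.4295, 2.4309

g(2.53) = -0.294570, g(2.38) = 0.145187
r_2 = 2.380000 − 0.145187·(2.380000 − 2.530000) / (0.145187 − (-0.294570)) = 2.380000 − (-0.021778)/(0.439757) = 2.429523
g(2.429523) = 0.003982
r_3 = 2.429523 − 0.003982·(2.429523 − 2.380000) / (0.003982 − 0.145187) = 2.429523 − (0.000197)/(-0.141206) = 2.430919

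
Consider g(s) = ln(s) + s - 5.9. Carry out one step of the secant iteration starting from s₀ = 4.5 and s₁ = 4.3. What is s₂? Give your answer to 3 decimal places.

4.415

g(4.5) = 0.10408, g(4.3) = -0.14138
s₂ = 4.30000 − (-0.14138)·(4.30000 − 4.50000) / (-0.14138 − 0.10408) = 4.30000 − (0.02828)/(-0.24546) = 4.41520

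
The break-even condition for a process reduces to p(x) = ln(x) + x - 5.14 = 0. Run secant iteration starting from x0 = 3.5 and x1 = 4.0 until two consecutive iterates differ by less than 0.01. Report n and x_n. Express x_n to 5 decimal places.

p(3.5) = -0.3872370, p(4.0) = 0.2462944
x2 = 4.0000000 − 0.2462944·(0.5000000)/(0.6335314) = 3.8056179;  |Δ| = 0.1943821
p(3.8056179) = 0.0020962
x3 = 3.8056179 − 0.0020962·(-0.1943821)/(-0.2441981) = 3.8039493;  |Δ| = 0.0016686
|x3 − x2| = 0.0016686 < 0.01

n = 3, x_n = 3.80395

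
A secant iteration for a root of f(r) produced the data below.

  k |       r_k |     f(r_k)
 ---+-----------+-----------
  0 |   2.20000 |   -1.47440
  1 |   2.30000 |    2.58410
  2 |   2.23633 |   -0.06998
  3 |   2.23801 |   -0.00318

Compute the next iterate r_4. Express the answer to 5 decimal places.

2.23809

r_4 = 2.23801 − (-0.00318)·(2.23801 − 2.23633) / (-0.00318 − (-0.06998))
   = 2.23801 − (-0.0000053)/(0.0668000) = 2.2380900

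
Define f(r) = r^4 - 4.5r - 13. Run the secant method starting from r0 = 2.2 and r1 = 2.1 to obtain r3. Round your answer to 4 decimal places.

f(2.2) = 0.525600, f(2.1) = -3.001900
r2 = 2.100000 − (-3.001900)·(2.100000 − 2.200000) / (-3.001900 − 0.525600) = 2.100000 − (0.300190)/(-3.527500) = 2.185100
f(2.185100) = -0.035555
r3 = 2.185100 − (-0.035555)·(2.185100 − 2.100000) / (-0.035555 − (-3.001900)) = 2.185100 − (-0.003026)/(2.966345) = 2.186120

2.1861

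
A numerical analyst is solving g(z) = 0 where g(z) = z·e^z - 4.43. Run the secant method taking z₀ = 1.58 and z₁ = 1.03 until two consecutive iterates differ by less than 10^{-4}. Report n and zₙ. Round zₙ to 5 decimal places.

n = 6, zₙ = 1.25849

g(1.58) = 3.2408302, g(1.03) = -1.5449022
z₂ = 1.0300000 − (-1.5449022)·(-0.5500000)/(-4.7857324) = 1.2075478;  |Δ| = 0.1775478
g(1.2075478) = -0.3904251
z₃ = 1.2075478 − (-0.3904251)·(0.1775478)/(1.1544771) = 1.2675915;  |Δ| = 0.0600437
g(1.2675915) = 0.0728484
z₄ = 1.2675915 − 0.0728484·(0.0600437)/(0.4632734) = 1.2581498;  |Δ| = 0.0094417
g(1.2581498) = -0.0026905
z₅ = 1.2581498 − (-0.0026905)·(-0.0094417)/(-0.0755389) = 1.2584861;  |Δ| = 0.0003363
g(1.2584861) = -0.0000176
z₆ = 1.2584861 − (-0.0000176)·(0.0003363)/(0.0026729) = 1.2584883;  |Δ| = 0.0000022
|z₆ − z₅| = 0.0000022 < 10^{-4}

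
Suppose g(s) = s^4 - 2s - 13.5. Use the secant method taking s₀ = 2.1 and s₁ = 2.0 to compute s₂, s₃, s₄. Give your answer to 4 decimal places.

2.0462, 2.0482, 2.0481

g(2.1) = 1.748100, g(2.0) = -1.500000
s₂ = 2.000000 − (-1.500000)·(2.000000 − 2.100000) / (-1.500000 − 1.748100) = 2.000000 − (0.150000)/(-3.248100) = 2.046181
g(2.046181) = -0.062598
s₃ = 2.046181 − (-0.062598)·(2.046181 − 2.000000) / (-0.062598 − (-1.500000)) = 2.046181 − (-0.002891)/(1.437402) = 2.048192
g(2.048192) = 0.002400
s₄ = 2.048192 − 0.002400·(2.048192 − 2.046181) / (0.002400 − (-0.062598)) = 2.048192 − (0.000005)/(0.064998) = 2.048118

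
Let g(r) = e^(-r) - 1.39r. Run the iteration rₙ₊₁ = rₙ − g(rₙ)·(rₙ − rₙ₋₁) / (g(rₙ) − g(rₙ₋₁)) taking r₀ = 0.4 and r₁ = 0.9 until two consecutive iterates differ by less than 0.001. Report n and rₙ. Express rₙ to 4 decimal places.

g(0.4) = 0.114320, g(0.9) = -0.844430
r₂ = 0.900000 − (-0.844430)·(0.500000)/(-0.958750) = 0.459619;  |Δ| = 0.440381
g(0.459619) = -0.007347
r₃ = 0.459619 − (-0.007347)·(-0.440381)/(0.837084) = 0.455754;  |Δ| = 0.003865
g(0.455754) = 0.000471
r₄ = 0.455754 − 0.000471·(-0.003865)/(0.007818) = 0.455987;  |Δ| = 0.000233
|r₄ − r₃| = 0.000233 < 0.001

n = 4, rₙ = 0.4560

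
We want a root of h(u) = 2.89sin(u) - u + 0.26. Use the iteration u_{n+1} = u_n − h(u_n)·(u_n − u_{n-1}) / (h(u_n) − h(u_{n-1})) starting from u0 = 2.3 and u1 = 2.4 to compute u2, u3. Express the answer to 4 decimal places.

2.3380, 2.3388

h(2.3) = 0.115088, h(2.4) = -0.187911
u2 = 2.400000 − (-0.187911)·(2.400000 − 2.300000) / (-0.187911 − 0.115088) = 2.400000 − (-0.018791)/(-0.302999) = 2.337983
h(2.337983) = 0.002431
u3 = 2.337983 − 0.002431·(2.337983 − 2.400000) / (0.002431 − (-0.187911)) = 2.337983 − (-0.000151)/(0.190342) = 2.338775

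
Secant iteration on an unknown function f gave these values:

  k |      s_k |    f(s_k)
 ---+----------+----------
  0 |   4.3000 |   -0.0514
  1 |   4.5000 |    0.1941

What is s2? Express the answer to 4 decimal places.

s2 = 4.5000 − 0.1941·(4.5000 − 4.3000) / (0.1941 − (-0.0514))
   = 4.5000 − (0.038820)/(0.245500) = 4.341874

4.3419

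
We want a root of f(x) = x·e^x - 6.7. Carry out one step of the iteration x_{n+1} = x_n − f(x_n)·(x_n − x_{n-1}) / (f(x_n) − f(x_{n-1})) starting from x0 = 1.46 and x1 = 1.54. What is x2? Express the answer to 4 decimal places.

f(1.46) = -0.413299, f(1.54) = 0.483469
x2 = 1.540000 − 0.483469·(1.540000 − 1.460000) / (0.483469 − (-0.413299)) = 1.540000 − (0.038678)/(0.896768) = 1.496870

1.4969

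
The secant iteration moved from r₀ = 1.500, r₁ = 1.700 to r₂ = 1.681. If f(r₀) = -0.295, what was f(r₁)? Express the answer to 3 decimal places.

0.031

The secant line through (1.500, -0.295) and (1.700, f(r₁)) crosses zero at r₂ = 1.681.
So (1.500, -0.295), (1.700, f(r₁)), (1.681, 0) are collinear:
f(r₁) = -0.295 · (1.700 − 1.681) / (1.500 − 1.681) = -0.295 · (0.01900)/(-0.18100) = 0.03097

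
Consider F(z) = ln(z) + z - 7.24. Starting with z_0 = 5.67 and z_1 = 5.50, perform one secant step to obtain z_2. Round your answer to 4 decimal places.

5.5299

F(5.67) = 0.165189, F(5.50) = -0.035252
z_2 = 5.500000 − (-0.035252)·(5.500000 − 5.670000) / (-0.035252 − 0.165189) = 5.500000 − (0.005993)/(-0.200441) = 5.529898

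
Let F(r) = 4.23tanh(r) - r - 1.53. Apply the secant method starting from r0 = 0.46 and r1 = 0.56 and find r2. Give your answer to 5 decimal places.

F(0.46) = -0.1707438, F(0.56) = 0.0587445
r2 = 0.5600000 − 0.0587445·(0.5600000 − 0.4600000) / (0.0587445 − (-0.1707438)) = 0.5600000 − (0.0058745)/(0.2294883) = 0.5344019

0.53440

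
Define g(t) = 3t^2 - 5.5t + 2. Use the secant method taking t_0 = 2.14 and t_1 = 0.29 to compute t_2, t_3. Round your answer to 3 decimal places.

-0.077, 0.425

g(2.14) = 3.96880, g(0.29) = 0.65730
t_2 = 0.29000 − 0.65730·(0.29000 − 2.14000) / (0.65730 − 3.96880) = 0.29000 − (-1.21601)/(-3.31150) = -0.07721
g(-0.07721) = 2.44252
t_3 = -0.07721 − 2.44252·(-0.07721 − 0.29000) / (2.44252 − 0.65730) = -0.07721 − (-0.89691)/(1.78522) = 0.42520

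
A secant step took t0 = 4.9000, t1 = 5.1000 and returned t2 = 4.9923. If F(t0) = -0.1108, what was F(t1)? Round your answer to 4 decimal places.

The secant line through (4.9000, -0.1108) and (5.1000, F(t1)) crosses zero at t2 = 4.9923.
So (4.9000, -0.1108), (5.1000, F(t1)), (4.9923, 0) are collinear:
F(t1) = -0.1108 · (5.1000 − 4.9923) / (4.9000 − 4.9923) = -0.1108 · (0.107700)/(-0.092300) = 0.129287

0.1293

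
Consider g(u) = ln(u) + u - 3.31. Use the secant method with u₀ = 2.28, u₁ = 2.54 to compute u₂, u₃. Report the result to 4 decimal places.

2.4254, 2.4244

g(2.28) = -0.205825, g(2.54) = 0.162164
u₂ = 2.540000 − 0.162164·(2.540000 − 2.280000) / (0.162164 − (-0.205825)) = 2.540000 − (0.042163)/(0.367989) = 2.425424
g(2.425424) = 0.001430
u₃ = 2.425424 − 0.001430·(2.425424 − 2.540000) / (0.001430 − 0.162164) = 2.425424 − (-0.000164)/(-0.160734) = 2.424404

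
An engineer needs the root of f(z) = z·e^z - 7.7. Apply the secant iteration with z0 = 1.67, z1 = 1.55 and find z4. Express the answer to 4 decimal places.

1.5823

f(1.67) = 1.171320, f(1.55) = -0.397221
z2 = 1.550000 − (-0.397221)·(1.550000 − 1.670000) / (-0.397221 − 1.171320) = 1.550000 − (0.047667)/(-1.568541) = 1.580389
f(1.580389) = -0.024295
z3 = 1.580389 − (-0.024295)·(1.580389 − 1.550000) / (-0.024295 − (-0.397221)) = 1.580389 − (-0.000738)/(0.372926) = 1.582369
f(1.582369) = 0.000550
z4 = 1.582369 − 0.000550·(1.582369 − 1.580389) / (0.000550 − (-0.024295)) = 1.582369 − (0.000001)/(0.024845) = 1.582325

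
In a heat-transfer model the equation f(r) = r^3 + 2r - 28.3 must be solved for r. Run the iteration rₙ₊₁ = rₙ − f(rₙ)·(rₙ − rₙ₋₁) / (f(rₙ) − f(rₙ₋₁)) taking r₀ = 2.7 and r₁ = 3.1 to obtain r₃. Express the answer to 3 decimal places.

f(2.7) = -3.21700, f(3.1) = 7.69100
r₂ = 3.10000 − 7.69100·(3.10000 − 2.70000) / (7.69100 − (-3.21700)) = 3.10000 − (3.07640)/(10.90800) = 2.81797
f(2.81797) = -0.28673
r₃ = 2.81797 − (-0.28673)·(2.81797 − 3.10000) / (-0.28673 − 7.69100) = 2.81797 − (0.08087)/(-7.97773) = 2.82810

2.828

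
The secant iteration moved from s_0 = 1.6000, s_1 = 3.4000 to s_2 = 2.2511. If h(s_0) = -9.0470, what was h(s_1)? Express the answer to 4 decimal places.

15.9639

The secant line through (1.6000, -9.0470) and (3.4000, h(s_1)) crosses zero at s_2 = 2.2511.
So (1.6000, -9.0470), (3.4000, h(s_1)), (2.2511, 0) are collinear:
h(s_1) = -9.0470 · (3.4000 − 2.2511) / (1.6000 − 2.2511) = -9.0470 · (1.148900)/(-0.651100) = 15.963905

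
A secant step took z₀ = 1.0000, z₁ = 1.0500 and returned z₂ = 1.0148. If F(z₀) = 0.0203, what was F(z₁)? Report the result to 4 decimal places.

-0.0483

The secant line through (1.0000, 0.0203) and (1.0500, F(z₁)) crosses zero at z₂ = 1.0148.
So (1.0000, 0.0203), (1.0500, F(z₁)), (1.0148, 0) are collinear:
F(z₁) = 0.0203 · (1.0500 − 1.0148) / (1.0000 − 1.0148) = 0.0203 · (0.035200)/(-0.014800) = -0.048281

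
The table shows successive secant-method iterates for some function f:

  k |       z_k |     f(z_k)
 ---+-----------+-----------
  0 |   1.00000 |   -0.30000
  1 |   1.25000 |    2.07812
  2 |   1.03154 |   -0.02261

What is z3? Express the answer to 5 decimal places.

1.03389

z3 = 1.03154 − (-0.02261)·(1.03154 − 1.25000) / (-0.02261 − 2.07812)
   = 1.03154 − (0.0049394)/(-2.1007300) = 1.0338913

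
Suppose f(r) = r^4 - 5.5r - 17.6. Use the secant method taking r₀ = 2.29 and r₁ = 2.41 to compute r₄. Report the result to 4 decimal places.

2.3506

f(2.29) = -2.694415, f(2.41) = 2.879026
r₂ = 2.410000 − 2.879026·(2.410000 − 2.290000) / (2.879026 − (-2.694415)) = 2.410000 − (0.345483)/(5.573441) = 2.348013
f(2.348013) = -0.119101
r₃ = 2.348013 − (-0.119101)·(2.348013 − 2.410000) / (-0.119101 − 2.879026) = 2.348013 − (0.007383)/(-2.998127) = 2.350475
f(2.350475) = -0.004938
r₄ = 2.350475 − (-0.004938)·(2.350475 − 2.348013) / (-0.004938 − (-0.119101)) = 2.350475 − (-0.000012)/(0.114163) = 2.350582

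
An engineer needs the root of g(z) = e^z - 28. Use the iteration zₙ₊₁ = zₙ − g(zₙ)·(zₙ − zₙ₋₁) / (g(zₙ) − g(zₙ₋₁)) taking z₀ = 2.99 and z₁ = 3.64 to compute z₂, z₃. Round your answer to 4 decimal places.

g(2.99) = -8.114318, g(3.64) = 10.091837
z₂ = 3.640000 − 10.091837·(3.640000 − 2.990000) / (10.091837 − (-8.114318)) = 3.640000 − (6.559694)/(18.206154) = 3.279699
g(3.279699) = -1.432223
z₃ = 3.279699 − (-1.432223)·(3.279699 − 3.640000) / (-1.432223 − 10.091837) = 3.279699 − (0.516031)/(-11.524060) = 3.324478

3.2797, 3.3245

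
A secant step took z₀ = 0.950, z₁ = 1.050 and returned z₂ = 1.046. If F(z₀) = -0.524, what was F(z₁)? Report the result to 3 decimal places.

0.022

The secant line through (0.950, -0.524) and (1.050, F(z₁)) crosses zero at z₂ = 1.046.
So (0.950, -0.524), (1.050, F(z₁)), (1.046, 0) are collinear:
F(z₁) = -0.524 · (1.050 − 1.046) / (0.950 − 1.046) = -0.524 · (0.00400)/(-0.09600) = 0.02183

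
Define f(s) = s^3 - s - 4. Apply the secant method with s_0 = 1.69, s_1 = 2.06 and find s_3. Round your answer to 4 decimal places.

1.7939

f(1.69) = -0.863191, f(2.06) = 2.681816
s_2 = 2.060000 − 2.681816·(2.060000 − 1.690000) / (2.681816 − (-0.863191)) = 2.060000 − (0.992272)/(3.545007) = 1.780093
f(1.780093) = -0.139456
s_3 = 1.780093 − (-0.139456)·(1.780093 − 2.060000) / (-0.139456 − 2.681816) = 1.780093 − (0.039035)/(-2.821272) = 1.793929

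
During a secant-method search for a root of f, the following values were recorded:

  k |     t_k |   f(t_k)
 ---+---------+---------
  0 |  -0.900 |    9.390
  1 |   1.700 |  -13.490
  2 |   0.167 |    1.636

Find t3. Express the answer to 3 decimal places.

0.333

t3 = 0.167 − 1.636·(0.167 − 1.700) / (1.636 − (-13.490))
   = 0.167 − (-2.50799)/(15.12600) = 0.33281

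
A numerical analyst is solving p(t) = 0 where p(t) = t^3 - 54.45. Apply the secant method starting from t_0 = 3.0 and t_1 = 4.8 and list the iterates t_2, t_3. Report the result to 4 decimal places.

p(3.0) = -27.450000, p(4.8) = 56.142000
t_2 = 4.800000 − 56.142000·(4.800000 − 3.000000) / (56.142000 − (-27.450000)) = 4.800000 − (101.055600)/(83.592000) = 3.591085
p(3.591085) = -8.139747
t_3 = 3.591085 − (-8.139747)·(3.591085 − 4.800000) / (-8.139747 − 56.142000) = 3.591085 − (9.840260)/(-64.281747) = 3.744165

3.5911, 3.7442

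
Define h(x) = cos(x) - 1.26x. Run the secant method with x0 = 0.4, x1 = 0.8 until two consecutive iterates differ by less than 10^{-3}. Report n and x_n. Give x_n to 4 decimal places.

n = 4, x_n = 0.6377

h(0.4) = 0.417061, h(0.8) = -0.311293
x2 = 0.800000 − (-0.311293)·(0.400000)/(-0.728354) = 0.629043;  |Δ| = 0.170957
h(0.629043) = 0.015997
x3 = 0.629043 − 0.015997·(-0.170957)/(0.327290) = 0.637399;  |Δ| = 0.008356
h(0.637399) = 0.000524
x4 = 0.637399 − 0.000524·(0.008356)/(-0.015473) = 0.637682;  |Δ| = 0.000283
|x4 − x3| = 0.000283 < 10^{-3}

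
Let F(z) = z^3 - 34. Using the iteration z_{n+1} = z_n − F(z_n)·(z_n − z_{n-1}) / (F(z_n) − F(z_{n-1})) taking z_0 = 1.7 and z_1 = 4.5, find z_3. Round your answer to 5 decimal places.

3.04070

F(1.7) = -29.0870000, F(4.5) = 57.1250000
z_2 = 4.5000000 − 57.1250000·(4.5000000 − 1.7000000) / (57.1250000 − (-29.0870000)) = 4.5000000 − (159.9500000)/(86.2120000) = 2.6446898
F(2.6446898) = -15.5020229
z_3 = 2.6446898 − (-15.5020229)·(2.6446898 − 4.5000000) / (-15.5020229 − 57.1250000) = 2.6446898 − (28.7610607)/(-72.6270229) = 3.0407003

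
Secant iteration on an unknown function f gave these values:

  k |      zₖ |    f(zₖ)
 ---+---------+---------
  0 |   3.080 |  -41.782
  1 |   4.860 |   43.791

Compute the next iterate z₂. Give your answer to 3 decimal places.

3.949

z₂ = 4.860 − 43.791·(4.860 − 3.080) / (43.791 − (-41.782))
   = 4.860 − (77.94798)/(85.57300) = 3.94911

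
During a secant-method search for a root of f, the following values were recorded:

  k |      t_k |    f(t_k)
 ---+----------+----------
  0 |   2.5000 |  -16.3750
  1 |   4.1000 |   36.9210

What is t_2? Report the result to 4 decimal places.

t_2 = 4.1000 − 36.9210·(4.1000 − 2.5000) / (36.9210 − (-16.3750))
   = 4.1000 − (59.073600)/(53.296000) = 2.991594

2.9916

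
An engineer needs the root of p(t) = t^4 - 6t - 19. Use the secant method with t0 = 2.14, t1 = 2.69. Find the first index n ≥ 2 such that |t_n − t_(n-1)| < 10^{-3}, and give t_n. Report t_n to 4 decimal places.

n = 5, t_n = 2.4045

p(2.14) = -10.867264, p(2.69) = 17.221143
t2 = 2.690000 − 17.221143·(0.550000)/(28.088407) = 2.352792;  |Δ| = 0.337208
p(2.352792) = -2.473539
t3 = 2.352792 − (-2.473539)·(-0.337208)/(-19.694682) = 2.395144;  |Δ| = 0.042351
p(2.395144) = -0.460987
t4 = 2.395144 − (-0.460987)·(0.042351)/(2.012552) = 2.404844;  |Δ| = 0.009701
p(2.404844) = 0.017223
t5 = 2.404844 − 0.017223·(0.009701)/(0.478210) = 2.404495;  |Δ| = 0.000349
|t5 − t4| = 0.000349 < 10^{-3}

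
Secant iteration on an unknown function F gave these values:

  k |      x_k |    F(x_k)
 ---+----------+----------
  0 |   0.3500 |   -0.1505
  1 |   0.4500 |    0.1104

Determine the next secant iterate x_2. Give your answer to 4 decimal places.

0.4077

x_2 = 0.4500 − 0.1104·(0.4500 − 0.3500) / (0.1104 − (-0.1505))
   = 0.4500 − (0.011040)/(0.260900) = 0.407685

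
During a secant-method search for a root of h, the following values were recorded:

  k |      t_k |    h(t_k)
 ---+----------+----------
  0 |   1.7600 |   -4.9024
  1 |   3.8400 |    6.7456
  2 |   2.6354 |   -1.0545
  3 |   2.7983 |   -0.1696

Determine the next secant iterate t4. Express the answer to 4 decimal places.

2.8295

t4 = 2.7983 − (-0.1696)·(2.7983 − 2.6354) / (-0.1696 − (-1.0545))
   = 2.7983 − (-0.027628)/(0.884900) = 2.829521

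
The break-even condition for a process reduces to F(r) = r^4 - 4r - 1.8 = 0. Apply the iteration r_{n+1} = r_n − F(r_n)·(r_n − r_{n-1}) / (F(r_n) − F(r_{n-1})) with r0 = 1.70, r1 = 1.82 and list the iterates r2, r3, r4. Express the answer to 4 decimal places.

F(1.70) = -0.247900, F(1.82) = 1.891994
r2 = 1.820000 − 1.891994·(1.820000 − 1.700000) / (1.891994 − (-0.247900)) = 1.820000 − (0.227039)/(2.139894) = 1.713902
F(1.713902) = -0.026942
r3 = 1.713902 − (-0.026942)·(1.713902 − 1.820000) / (-0.026942 − 1.891994) = 1.713902 − (0.002859)/(-1.918936) = 1.715391
F(1.715391) = -0.002863
r4 = 1.715391 − (-0.002863)·(1.715391 − 1.713902) / (-0.002863 − (-0.026942)) = 1.715391 − (-0.000004)/(0.024079) = 1.715568

1.7139, 1.7154, 1.7156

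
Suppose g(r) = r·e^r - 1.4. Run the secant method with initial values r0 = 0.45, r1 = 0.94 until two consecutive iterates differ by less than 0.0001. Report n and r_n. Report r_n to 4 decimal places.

n = 6, r_n = 0.6972

g(0.45) = -0.694260, g(0.94) = 1.006383
r2 = 0.940000 − 1.006383·(0.490000)/(1.700642) = 0.650035;  |Δ| = 0.289965
g(0.650035) = -0.154789
r3 = 0.650035 − (-0.154789)·(-0.289965)/(-1.161172) = 0.688688;  |Δ| = 0.038654
g(0.688688) = -0.028752
r4 = 0.688688 − (-0.028752)·(0.038654)/(0.126038) = 0.697506;  |Δ| = 0.008818
g(0.697506) = 0.001105
r5 = 0.697506 − 0.001105·(0.008818)/(0.029857) = 0.697179;  |Δ| = 0.000326
g(0.697179) = -0.000007
r6 = 0.697179 − (-0.000007)·(-0.000326)/(-0.001113) = 0.697182;  |Δ| = 0.000002
|r6 − r5| = 0.000002 < 0.0001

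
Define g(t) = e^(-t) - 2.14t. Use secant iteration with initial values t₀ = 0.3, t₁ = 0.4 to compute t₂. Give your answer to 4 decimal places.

0.3347

g(0.3) = 0.098818, g(0.4) = -0.185680
t₂ = 0.400000 − (-0.185680)·(0.400000 − 0.300000) / (-0.185680 − 0.098818) = 0.400000 − (-0.018568)/(-0.284498) = 0.334734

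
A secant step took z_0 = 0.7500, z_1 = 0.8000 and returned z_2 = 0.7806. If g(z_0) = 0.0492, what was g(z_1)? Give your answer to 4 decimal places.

The secant line through (0.7500, 0.0492) and (0.8000, g(z_1)) crosses zero at z_2 = 0.7806.
So (0.7500, 0.0492), (0.8000, g(z_1)), (0.7806, 0) are collinear:
g(z_1) = 0.0492 · (0.8000 − 0.7806) / (0.7500 − 0.7806) = 0.0492 · (0.019400)/(-0.030600) = -0.031192

-0.0312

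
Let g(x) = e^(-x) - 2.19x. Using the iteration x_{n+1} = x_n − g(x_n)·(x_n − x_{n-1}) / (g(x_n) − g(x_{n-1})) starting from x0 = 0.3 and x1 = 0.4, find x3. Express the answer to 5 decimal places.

g(0.3) = 0.0838182, g(0.4) = -0.2056800
x2 = 0.4000000 − (-0.2056800)·(0.4000000 − 0.3000000) / (-0.2056800 − 0.0838182) = 0.4000000 − (-0.0205680)/(-0.2894982) = 0.3289529
g(0.3289529) = -0.0007300
x3 = 0.3289529 − (-0.0007300)·(0.3289529 − 0.4000000) / (-0.0007300 − (-0.2056800)) = 0.3289529 − (0.0000519)/(0.2049499) = 0.3286999

0.32870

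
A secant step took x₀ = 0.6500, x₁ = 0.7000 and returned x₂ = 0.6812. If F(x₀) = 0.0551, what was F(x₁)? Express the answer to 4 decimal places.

The secant line through (0.6500, 0.0551) and (0.7000, F(x₁)) crosses zero at x₂ = 0.6812.
So (0.6500, 0.0551), (0.7000, F(x₁)), (0.6812, 0) are collinear:
F(x₁) = 0.0551 · (0.7000 − 0.6812) / (0.6500 − 0.6812) = 0.0551 · (0.018800)/(-0.031200) = -0.033201

-0.0332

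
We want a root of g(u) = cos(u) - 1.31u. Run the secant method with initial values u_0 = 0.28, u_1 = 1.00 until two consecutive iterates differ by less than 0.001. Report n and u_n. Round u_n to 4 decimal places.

g(0.28) = 0.594255, g(1.00) = -0.769698
u_2 = 1.000000 − (-0.769698)·(0.720000)/(-1.363953) = 0.593694;  |Δ| = 0.406306
g(0.593694) = 0.051141
u_3 = 0.593694 − 0.051141·(-0.406306)/(0.820838) = 0.619008;  |Δ| = 0.025314
g(0.619008) = 0.003554
u_4 = 0.619008 − 0.003554·(0.025314)/(-0.047587) = 0.620899;  |Δ| = 0.001890
g(0.620899) = -0.000021
u_5 = 0.620899 − (-0.000021)·(0.001890)/(-0.003575) = 0.620887;  |Δ| = 0.000011
|u_5 − u_4| = 0.000011 < 0.001

n = 5, u_n = 0.6209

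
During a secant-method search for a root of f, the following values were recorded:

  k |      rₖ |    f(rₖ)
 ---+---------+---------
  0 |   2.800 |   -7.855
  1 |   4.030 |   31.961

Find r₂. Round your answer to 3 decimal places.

r₂ = 4.030 − 31.961·(4.030 − 2.800) / (31.961 − (-7.855))
   = 4.030 − (39.31203)/(39.81600) = 3.04266

3.043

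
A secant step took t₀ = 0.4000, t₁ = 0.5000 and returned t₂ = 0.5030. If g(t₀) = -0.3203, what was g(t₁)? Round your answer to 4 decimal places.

-0.0093

The secant line through (0.4000, -0.3203) and (0.5000, g(t₁)) crosses zero at t₂ = 0.5030.
So (0.4000, -0.3203), (0.5000, g(t₁)), (0.5030, 0) are collinear:
g(t₁) = -0.3203 · (0.5000 − 0.5030) / (0.4000 − 0.5030) = -0.3203 · (-0.003000)/(-0.103000) = -0.009329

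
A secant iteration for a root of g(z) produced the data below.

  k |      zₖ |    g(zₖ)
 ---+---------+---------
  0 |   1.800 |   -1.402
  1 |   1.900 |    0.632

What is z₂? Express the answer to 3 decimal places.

z₂ = 1.900 − 0.632·(1.900 − 1.800) / (0.632 − (-1.402))
   = 1.900 − (0.06320)/(2.03400) = 1.86893

1.869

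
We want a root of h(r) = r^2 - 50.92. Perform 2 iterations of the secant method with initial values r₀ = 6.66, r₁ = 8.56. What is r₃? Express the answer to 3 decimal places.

7.132

h(6.66) = -6.56440, h(8.56) = 22.35360
r₂ = 8.56000 − 22.35360·(8.56000 − 6.66000) / (22.35360 − (-6.56440)) = 8.56000 − (42.47184)/(28.91800) = 7.09130
h(7.09130) = -0.63345
r₃ = 7.09130 − (-0.63345)·(7.09130 − 8.56000) / (-0.63345 − 22.35360) = 7.09130 − (0.93035)/(-22.98705) = 7.13177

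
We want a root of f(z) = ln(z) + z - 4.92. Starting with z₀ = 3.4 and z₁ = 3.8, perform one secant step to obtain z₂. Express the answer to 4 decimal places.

f(3.4) = -0.296225, f(3.8) = 0.215001
z₂ = 3.800000 − 0.215001·(3.800000 − 3.400000) / (0.215001 − (-0.296225)) = 3.800000 − (0.086000)/(0.511226) = 3.631776

3.6318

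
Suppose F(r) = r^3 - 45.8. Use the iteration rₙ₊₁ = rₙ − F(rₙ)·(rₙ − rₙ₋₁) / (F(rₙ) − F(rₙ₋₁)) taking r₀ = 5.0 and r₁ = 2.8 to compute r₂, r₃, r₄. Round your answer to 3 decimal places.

3.309, 3.650, 3.572

F(5.0) = 79.20000, F(2.8) = -23.84800
r₂ = 2.80000 − (-23.84800)·(2.80000 − 5.00000) / (-23.84800 − 79.20000) = 2.80000 − (52.46560)/(-103.04800) = 3.30914
F(3.30914) = -9.56365
r₃ = 3.30914 − (-9.56365)·(3.30914 − 2.80000) / (-9.56365 − (-23.84800)) = 3.30914 − (-4.86921)/(14.28435) = 3.65001
F(3.65001) = 2.82772
r₄ = 3.65001 − 2.82772·(3.65001 − 3.30914) / (2.82772 − (-9.56365)) = 3.65001 − (0.96391)/(12.39137) = 3.57223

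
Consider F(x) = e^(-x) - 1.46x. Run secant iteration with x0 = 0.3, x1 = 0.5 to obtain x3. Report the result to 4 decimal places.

F(0.3) = 0.302818, F(0.5) = -0.123469
x2 = 0.500000 − (-0.123469)·(0.500000 − 0.300000) / (-0.123469 − 0.302818) = 0.500000 − (-0.024694)/(-0.426288) = 0.442072
F(0.442072) = -0.002722
x3 = 0.442072 − (-0.002722)·(0.442072 − 0.500000) / (-0.002722 − (-0.123469)) = 0.442072 − (0.000158)/(0.120747) = 0.440766

0.4408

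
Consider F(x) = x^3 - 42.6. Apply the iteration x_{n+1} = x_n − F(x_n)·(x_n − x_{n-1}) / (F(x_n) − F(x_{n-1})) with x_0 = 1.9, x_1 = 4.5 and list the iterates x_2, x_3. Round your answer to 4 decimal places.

F(1.9) = -35.741000, F(4.5) = 48.525000
x_2 = 4.500000 − 48.525000·(4.500000 − 1.900000) / (48.525000 − (-35.741000)) = 4.500000 − (126.165000)/(84.266000) = 3.002777
F(3.002777) = -15.524954
x_3 = 3.002777 − (-15.524954)·(3.002777 − 4.500000) / (-15.524954 − 48.525000) = 3.002777 − (23.244319)/(-64.049954) = 3.365686

3.0028, 3.3657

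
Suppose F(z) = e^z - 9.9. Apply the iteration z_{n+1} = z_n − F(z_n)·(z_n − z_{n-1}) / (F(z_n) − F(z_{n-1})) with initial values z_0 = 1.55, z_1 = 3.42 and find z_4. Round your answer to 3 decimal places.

F(1.55) = -5.18853, F(3.42) = 20.66942
z_2 = 3.42000 − 20.66942·(3.42000 − 1.55000) / (20.66942 − (-5.18853)) = 3.42000 − (38.65181)/(25.85794) = 1.92523
F(1.92523) = -3.04331
z_3 = 1.92523 − (-3.04331)·(1.92523 − 3.42000) / (-3.04331 − 20.66942) = 1.92523 − (4.54906)/(-23.71272) = 2.11707
F(2.11707) = -1.59327
z_4 = 2.11707 − (-1.59327)·(2.11707 − 1.92523) / (-1.59327 − (-3.04331)) = 2.11707 − (-0.30565)/(1.45003) = 2.32786

2.328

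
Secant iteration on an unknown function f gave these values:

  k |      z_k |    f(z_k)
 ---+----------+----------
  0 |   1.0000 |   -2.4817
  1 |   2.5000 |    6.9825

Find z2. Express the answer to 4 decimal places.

1.3933

z2 = 2.5000 − 6.9825·(2.5000 − 1.0000) / (6.9825 − (-2.4817))
   = 2.5000 − (10.473750)/(9.464200) = 1.393330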